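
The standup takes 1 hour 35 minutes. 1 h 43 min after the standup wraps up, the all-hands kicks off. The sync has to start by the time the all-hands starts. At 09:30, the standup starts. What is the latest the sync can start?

12:48

The standup ends at 09:30 + 95 min = 11:05.
The all-hands starts at 11:05 + 103 min = 12:48.
The sync is bounded by the all-hands, so the latest it can start is 12:48.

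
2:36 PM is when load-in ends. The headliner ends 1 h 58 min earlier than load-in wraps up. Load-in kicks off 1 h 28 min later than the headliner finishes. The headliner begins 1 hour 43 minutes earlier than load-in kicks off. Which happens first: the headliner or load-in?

The headliner ends at 2:36 PM − 118 min = 12:38 PM.
Load-in starts at 12:38 PM + 88 min = 2:06 PM.
The headliner starts at 2:06 PM − 103 min = 12:23 PM.
The headliner starts at 12:23 PM and load-in starts at 2:06 PM, so the headliner is first.

the headliner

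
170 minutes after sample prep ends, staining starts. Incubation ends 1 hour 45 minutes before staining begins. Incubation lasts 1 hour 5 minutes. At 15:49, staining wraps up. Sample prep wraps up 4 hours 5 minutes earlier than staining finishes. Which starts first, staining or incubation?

incubation

Sample prep ends at 15:49 − 245 min = 11:44.
Staining starts at 11:44 + 170 min = 14:34.
Incubation ends at 14:34 − 105 min = 12:49.
Incubation starts at 12:49 − 65 min = 11:44.
Staining starts at 14:34 and incubation starts at 11:44, so incubation is first.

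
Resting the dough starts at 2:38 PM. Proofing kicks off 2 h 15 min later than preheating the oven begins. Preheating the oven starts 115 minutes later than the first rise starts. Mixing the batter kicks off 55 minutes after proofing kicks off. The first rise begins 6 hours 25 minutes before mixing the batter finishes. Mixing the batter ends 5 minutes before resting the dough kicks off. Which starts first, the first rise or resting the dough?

Mixing the batter ends at 2:38 PM − 5 min = 2:33 PM.
The first rise starts at 2:33 PM − 385 min = 8:08 AM.
The first rise starts at 8:08 AM and resting the dough starts at 2:38 PM, so the first rise is first.

the first rise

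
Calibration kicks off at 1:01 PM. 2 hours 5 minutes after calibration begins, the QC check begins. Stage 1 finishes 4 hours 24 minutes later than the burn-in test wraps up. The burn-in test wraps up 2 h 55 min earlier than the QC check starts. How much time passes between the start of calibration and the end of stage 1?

The QC check starts at 1:01 PM + 125 min = 3:06 PM.
The burn-in test ends at 3:06 PM − 175 min = 12:11 PM.
Stage 1 ends at 12:11 PM + 264 min = 4:35 PM.
From 1:01 PM to 4:35 PM is 3 h 34 min.

3 h 34 min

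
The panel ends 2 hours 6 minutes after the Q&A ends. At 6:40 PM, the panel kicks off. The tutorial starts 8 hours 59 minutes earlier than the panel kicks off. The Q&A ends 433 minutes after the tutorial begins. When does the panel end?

7:00 PM

The tutorial starts at 6:40 PM − 539 min = 9:41 AM.
The Q&A ends at 9:41 AM + 433 min = 4:54 PM.
The panel ends at 4:54 PM + 126 min = 7:00 PM.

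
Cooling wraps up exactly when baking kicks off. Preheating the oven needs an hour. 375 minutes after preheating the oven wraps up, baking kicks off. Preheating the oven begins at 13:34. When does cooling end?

20:49

Preheating the oven ends at 13:34 + 60 min = 14:34.
Baking starts at 14:34 + 375 min = 20:49.
So cooling ends at 20:49.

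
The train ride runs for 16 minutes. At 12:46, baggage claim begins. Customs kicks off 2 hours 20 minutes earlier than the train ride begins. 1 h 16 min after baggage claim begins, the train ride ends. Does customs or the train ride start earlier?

customs

The train ride ends at 12:46 + 76 min = 14:02.
The train ride starts at 14:02 − 16 min = 13:46.
Customs starts at 13:46 − 140 min = 11:26.
Customs starts at 11:26 and the train ride starts at 13:46, so customs is first.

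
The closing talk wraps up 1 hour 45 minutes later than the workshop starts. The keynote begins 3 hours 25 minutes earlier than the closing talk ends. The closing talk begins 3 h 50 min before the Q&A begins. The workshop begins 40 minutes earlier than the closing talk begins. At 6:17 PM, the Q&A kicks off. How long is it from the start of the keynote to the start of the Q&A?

6 h 10 min

The closing talk starts at 6:17 PM − 230 min = 2:27 PM.
The workshop starts at 2:27 PM − 40 min = 1:47 PM.
The closing talk ends at 1:47 PM + 105 min = 3:32 PM.
The keynote starts at 3:32 PM − 205 min = 12:07 PM.
From 12:07 PM to 6:17 PM is 6 h 10 min.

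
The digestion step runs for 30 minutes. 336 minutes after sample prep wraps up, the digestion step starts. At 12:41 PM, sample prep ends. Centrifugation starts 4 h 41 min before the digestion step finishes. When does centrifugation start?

2:06 PM

The digestion step starts at 12:41 PM + 336 min = 6:17 PM.
The digestion step ends at 6:17 PM + 30 min = 6:47 PM.
Centrifugation starts at 6:47 PM − 281 min = 2:06 PM.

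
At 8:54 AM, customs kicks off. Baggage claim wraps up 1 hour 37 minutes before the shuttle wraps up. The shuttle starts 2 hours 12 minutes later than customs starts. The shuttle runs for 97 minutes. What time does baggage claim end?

11:06 AM

The shuttle starts at 8:54 AM + 132 min = 11:06 AM.
The shuttle ends at 11:06 AM + 97 min = 12:43 PM.
Baggage claim ends at 12:43 PM − 97 min = 11:06 AM.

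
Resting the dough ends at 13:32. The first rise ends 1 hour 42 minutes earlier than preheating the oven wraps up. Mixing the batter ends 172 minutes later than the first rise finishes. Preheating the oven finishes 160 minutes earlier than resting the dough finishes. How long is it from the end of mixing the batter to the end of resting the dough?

Preheating the oven ends at 13:32 − 160 min = 10:52.
The first rise ends at 10:52 − 102 min = 09:10.
Mixing the batter ends at 09:10 + 172 min = 12:02.
From 12:02 to 13:32 is 1.5 hours.

1.5 hours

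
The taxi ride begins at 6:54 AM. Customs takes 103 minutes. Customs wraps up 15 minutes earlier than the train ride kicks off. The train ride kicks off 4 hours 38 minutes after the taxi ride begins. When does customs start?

9:34 AM

The train ride starts at 6:54 AM + 278 min = 11:32 AM.
Customs ends at 11:32 AM − 15 min = 11:17 AM.
Customs starts at 11:17 AM − 103 min = 9:34 AM.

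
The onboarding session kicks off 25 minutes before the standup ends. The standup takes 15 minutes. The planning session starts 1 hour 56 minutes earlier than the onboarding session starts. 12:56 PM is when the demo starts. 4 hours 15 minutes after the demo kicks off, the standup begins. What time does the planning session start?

The standup starts at 12:56 PM + 255 min = 5:11 PM.
The standup ends at 5:11 PM + 15 min = 5:26 PM.
The onboarding session starts at 5:26 PM − 25 min = 5:01 PM.
The planning session starts at 5:01 PM − 116 min = 3:05 PM.

3:05 PM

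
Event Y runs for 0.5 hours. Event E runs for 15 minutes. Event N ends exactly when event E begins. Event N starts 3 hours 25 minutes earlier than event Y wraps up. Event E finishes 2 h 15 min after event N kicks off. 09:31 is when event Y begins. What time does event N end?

08:36

Event Y ends at 09:31 + 30 min = 10:01.
Event N starts at 10:01 − 205 min = 06:36.
Event E ends at 06:36 + 135 min = 08:51.
Event E starts at 08:51 − 15 min = 08:36.
So event N ends at 08:36.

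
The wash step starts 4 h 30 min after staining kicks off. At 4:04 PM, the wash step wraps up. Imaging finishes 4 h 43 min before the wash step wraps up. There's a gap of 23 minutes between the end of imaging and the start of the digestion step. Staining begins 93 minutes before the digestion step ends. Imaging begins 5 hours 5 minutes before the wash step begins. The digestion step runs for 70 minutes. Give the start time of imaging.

10:46 AM

Imaging ends at 4:04 PM − 283 min = 11:21 AM.
The digestion step starts at 11:21 AM + 23 min = 11:44 AM.
The digestion step ends at 11:44 AM + 70 min = 12:54 PM.
Staining starts at 12:54 PM − 93 min = 11:21 AM.
The wash step starts at 11:21 AM + 270 min = 3:51 PM.
Imaging starts at 3:51 PM − 305 min = 10:46 AM.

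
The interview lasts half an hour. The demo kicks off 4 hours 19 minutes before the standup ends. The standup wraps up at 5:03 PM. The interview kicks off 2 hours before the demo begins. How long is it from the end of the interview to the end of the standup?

The demo starts at 5:03 PM − 259 min = 12:44 PM.
The interview starts at 12:44 PM − 120 min = 10:44 AM.
The interview ends at 10:44 AM + 30 min = 11:14 AM.
From 11:14 AM to 5:03 PM is 349 minutes.

349 minutes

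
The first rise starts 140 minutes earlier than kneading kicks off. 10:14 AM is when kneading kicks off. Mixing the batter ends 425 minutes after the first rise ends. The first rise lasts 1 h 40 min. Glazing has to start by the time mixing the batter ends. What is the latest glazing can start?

The first rise starts at 10:14 AM − 140 min = 7:54 AM.
The first rise ends at 7:54 AM + 100 min = 9:34 AM.
Mixing the batter ends at 9:34 AM + 425 min = 4:39 PM.
Glazing is bounded by mixing the batter, so the latest it can start is 4:39 PM.

4:39 PM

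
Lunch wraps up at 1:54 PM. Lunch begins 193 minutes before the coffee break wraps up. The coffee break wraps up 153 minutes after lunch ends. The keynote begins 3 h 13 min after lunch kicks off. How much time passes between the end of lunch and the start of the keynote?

The coffee break ends at 1:54 PM + 153 min = 4:27 PM.
Lunch starts at 4:27 PM − 193 min = 1:14 PM.
The keynote starts at 1:14 PM + 193 min = 4:27 PM.
From 1:54 PM to 4:27 PM is 2 h 33 min.

2 h 33 min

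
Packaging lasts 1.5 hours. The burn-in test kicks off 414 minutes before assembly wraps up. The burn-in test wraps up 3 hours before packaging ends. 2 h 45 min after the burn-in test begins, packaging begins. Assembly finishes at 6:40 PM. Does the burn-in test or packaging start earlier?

The burn-in test starts at 6:40 PM − 414 min = 11:46 AM.
Packaging starts at 11:46 AM + 165 min = 2:31 PM.
The burn-in test starts at 11:46 AM and packaging starts at 2:31 PM, so the burn-in test is first.

the burn-in test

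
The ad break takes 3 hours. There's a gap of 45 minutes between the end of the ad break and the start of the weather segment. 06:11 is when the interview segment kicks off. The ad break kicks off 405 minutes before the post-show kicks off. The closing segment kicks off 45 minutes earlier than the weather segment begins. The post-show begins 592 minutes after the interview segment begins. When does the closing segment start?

12:18

The post-show starts at 06:11 + 592 min = 16:03.
The ad break starts at 16:03 − 405 min = 09:18.
The ad break ends at 09:18 + 180 min = 12:18.
The weather segment starts at 12:18 + 45 min = 13:03.
The closing segment starts at 13:03 − 45 min = 12:18.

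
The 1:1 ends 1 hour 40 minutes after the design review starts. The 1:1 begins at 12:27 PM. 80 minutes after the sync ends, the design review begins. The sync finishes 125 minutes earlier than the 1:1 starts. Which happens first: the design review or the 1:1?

The sync ends at 12:27 PM − 125 min = 10:22 AM.
The design review starts at 10:22 AM + 80 min = 11:42 AM.
The design review starts at 11:42 AM and the 1:1 starts at 12:27 PM, so the design review is first.

the design review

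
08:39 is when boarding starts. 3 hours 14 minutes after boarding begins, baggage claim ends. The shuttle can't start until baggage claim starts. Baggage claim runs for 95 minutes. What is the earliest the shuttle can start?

10:18

Baggage claim ends at 08:39 + 194 min = 11:53.
Baggage claim starts at 11:53 − 95 min = 10:18.
The shuttle is bounded by baggage claim, so the earliest it can start is 10:18.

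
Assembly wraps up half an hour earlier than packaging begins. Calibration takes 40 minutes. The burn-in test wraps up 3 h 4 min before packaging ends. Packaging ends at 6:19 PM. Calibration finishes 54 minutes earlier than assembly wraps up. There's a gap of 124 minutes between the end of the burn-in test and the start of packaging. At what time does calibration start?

3:15 PM

The burn-in test ends at 6:19 PM − 184 min = 3:15 PM.
Packaging starts at 3:15 PM + 124 min = 5:19 PM.
Assembly ends at 5:19 PM − 30 min = 4:49 PM.
Calibration ends at 4:49 PM − 54 min = 3:55 PM.
Calibration starts at 3:55 PM − 40 min = 3:15 PM.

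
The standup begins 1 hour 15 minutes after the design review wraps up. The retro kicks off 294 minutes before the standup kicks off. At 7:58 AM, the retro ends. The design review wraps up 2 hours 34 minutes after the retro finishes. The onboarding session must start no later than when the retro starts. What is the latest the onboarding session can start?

The design review ends at 7:58 AM + 154 min = 10:32 AM.
The standup starts at 10:32 AM + 75 min = 11:47 AM.
The retro starts at 11:47 AM − 294 min = 6:53 AM.
The onboarding session is bounded by the retro, so the latest it can start is 6:53 AM.

6:53 AM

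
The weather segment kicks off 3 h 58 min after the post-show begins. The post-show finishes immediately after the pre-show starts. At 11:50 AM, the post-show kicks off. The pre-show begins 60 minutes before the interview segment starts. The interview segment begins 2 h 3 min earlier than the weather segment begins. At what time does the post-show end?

12:45 PM

The weather segment starts at 11:50 AM + 238 min = 3:48 PM.
The interview segment starts at 3:48 PM − 123 min = 1:45 PM.
The pre-show starts at 1:45 PM − 60 min = 12:45 PM.
So the post-show ends at 12:45 PM.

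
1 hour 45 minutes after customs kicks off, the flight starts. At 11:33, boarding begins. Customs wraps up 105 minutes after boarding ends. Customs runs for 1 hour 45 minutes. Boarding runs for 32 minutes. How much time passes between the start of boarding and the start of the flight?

Boarding ends at 11:33 + 32 min = 12:05.
Customs ends at 12:05 + 105 min = 13:50.
Customs starts at 13:50 − 105 min = 12:05.
The flight starts at 12:05 + 105 min = 13:50.
From 11:33 to 13:50 is 2 h 17 min.

2 h 17 min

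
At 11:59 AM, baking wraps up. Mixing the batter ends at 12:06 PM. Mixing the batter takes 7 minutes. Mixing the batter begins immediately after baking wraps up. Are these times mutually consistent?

Yes

Mixing the batter starts at 11:59 AM.
Mixing the batter ends at 11:59 AM + 7 min = 12:06 PM.
That matches the stated 12:06 PM, so the schedule is consistent.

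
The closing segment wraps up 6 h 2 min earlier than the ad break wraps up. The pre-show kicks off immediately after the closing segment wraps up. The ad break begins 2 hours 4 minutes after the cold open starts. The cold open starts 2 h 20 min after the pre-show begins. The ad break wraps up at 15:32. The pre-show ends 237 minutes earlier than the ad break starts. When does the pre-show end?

09:57

The closing segment ends at 15:32 − 362 min = 09:30.
So the pre-show starts at 09:30.
The cold open starts at 09:30 + 140 min = 11:50.
The ad break starts at 11:50 + 124 min = 13:54.
The pre-show ends at 13:54 − 237 min = 09:57.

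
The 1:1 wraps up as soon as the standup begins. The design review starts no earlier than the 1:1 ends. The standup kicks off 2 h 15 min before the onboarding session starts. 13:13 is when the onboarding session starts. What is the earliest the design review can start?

10:58

The standup starts at 13:13 − 135 min = 10:58.
So the 1:1 ends at 10:58.
The design review is bounded by the 1:1, so the earliest it can start is 10:58.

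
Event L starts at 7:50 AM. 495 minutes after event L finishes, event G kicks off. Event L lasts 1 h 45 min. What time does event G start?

Event L ends at 7:50 AM + 105 min = 9:35 AM.
Event G starts at 9:35 AM + 495 min = 5:50 PM.

5:50 PM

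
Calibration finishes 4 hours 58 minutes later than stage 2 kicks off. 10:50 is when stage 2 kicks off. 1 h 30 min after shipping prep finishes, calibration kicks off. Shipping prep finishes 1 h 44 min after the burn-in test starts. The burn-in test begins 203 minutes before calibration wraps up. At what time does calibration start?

Calibration ends at 10:50 + 298 min = 15:48.
The burn-in test starts at 15:48 − 203 min = 12:25.
Shipping prep ends at 12:25 + 104 min = 14:09.
Calibration starts at 14:09 + 90 min = 15:39.

15:39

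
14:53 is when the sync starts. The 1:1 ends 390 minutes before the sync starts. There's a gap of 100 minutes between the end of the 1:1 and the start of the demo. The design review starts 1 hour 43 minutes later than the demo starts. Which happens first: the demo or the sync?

the demo

The 1:1 ends at 14:53 − 390 min = 08:23.
The demo starts at 08:23 + 100 min = 10:03.
The demo starts at 10:03 and the sync starts at 14:53, so the demo is first.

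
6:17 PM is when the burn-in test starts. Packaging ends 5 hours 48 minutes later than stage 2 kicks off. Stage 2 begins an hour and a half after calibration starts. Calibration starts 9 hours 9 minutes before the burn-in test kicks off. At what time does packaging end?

4:26 PM

Calibration starts at 6:17 PM − 549 min = 9:08 AM.
Stage 2 starts at 9:08 AM + 90 min = 10:38 AM.
Packaging ends at 10:38 AM + 348 min = 4:26 PM.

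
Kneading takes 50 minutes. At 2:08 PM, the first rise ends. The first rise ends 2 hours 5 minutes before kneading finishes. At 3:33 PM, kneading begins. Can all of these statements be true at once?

Kneading ends at 3:33 PM + 50 min = 4:23 PM.
The first rise ends at 4:23 PM − 125 min = 2:18 PM.
But the first rise is also said to end at 2:08 PM — a 10-minute conflict.

No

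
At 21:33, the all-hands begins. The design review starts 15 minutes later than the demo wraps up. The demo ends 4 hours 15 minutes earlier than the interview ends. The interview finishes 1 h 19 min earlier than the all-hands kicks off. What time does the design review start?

16:14

The interview ends at 21:33 − 79 min = 20:14.
The demo ends at 20:14 − 255 min = 15:59.
The design review starts at 15:59 + 15 min = 16:14.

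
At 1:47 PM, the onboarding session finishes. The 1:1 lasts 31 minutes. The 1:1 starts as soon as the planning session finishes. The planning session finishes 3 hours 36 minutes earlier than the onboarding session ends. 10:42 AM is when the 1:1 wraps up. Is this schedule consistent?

The planning session ends at 1:47 PM − 216 min = 10:11 AM.
So the 1:1 starts at 10:11 AM.
The 1:1 ends at 10:11 AM + 31 min = 10:42 AM.
That matches the stated 10:42 AM, so the schedule is consistent.

Yes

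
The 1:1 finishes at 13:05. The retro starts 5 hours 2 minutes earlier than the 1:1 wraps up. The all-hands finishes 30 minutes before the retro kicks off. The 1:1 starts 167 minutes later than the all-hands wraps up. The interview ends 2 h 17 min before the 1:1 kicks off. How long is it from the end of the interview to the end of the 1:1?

302 minutes

The retro starts at 13:05 − 302 min = 08:03.
The all-hands ends at 08:03 − 30 min = 07:33.
The 1:1 starts at 07:33 + 167 min = 10:20.
The interview ends at 10:20 − 137 min = 08:03.
From 08:03 to 13:05 is 302 minutes.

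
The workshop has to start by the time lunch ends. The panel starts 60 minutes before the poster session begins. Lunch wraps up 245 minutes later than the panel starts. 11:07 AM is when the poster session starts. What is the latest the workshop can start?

2:12 PM

The panel starts at 11:07 AM − 60 min = 10:07 AM.
Lunch ends at 10:07 AM + 245 min = 2:12 PM.
The workshop is bounded by lunch, so the latest it can start is 2:12 PM.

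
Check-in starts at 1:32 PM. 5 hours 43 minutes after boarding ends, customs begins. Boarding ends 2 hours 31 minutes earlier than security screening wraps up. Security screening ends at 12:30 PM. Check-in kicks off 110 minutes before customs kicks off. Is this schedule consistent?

No

Boarding ends at 12:30 PM − 151 min = 9:59 AM.
Customs starts at 9:59 AM + 343 min = 3:42 PM.
Check-in starts at 3:42 PM − 110 min = 1:52 PM.
But check-in is also said to start at 1:32 PM — a 20-minute conflict.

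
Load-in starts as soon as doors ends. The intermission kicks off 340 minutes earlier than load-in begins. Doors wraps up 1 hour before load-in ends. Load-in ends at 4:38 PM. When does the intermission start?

9:58 AM

Doors ends at 4:38 PM − 60 min = 3:38 PM.
So load-in starts at 3:38 PM.
The intermission starts at 3:38 PM − 340 min = 9:58 AM.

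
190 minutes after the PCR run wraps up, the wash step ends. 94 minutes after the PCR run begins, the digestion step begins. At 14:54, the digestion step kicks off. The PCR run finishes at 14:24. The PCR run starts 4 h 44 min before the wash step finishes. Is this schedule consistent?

No

The wash step ends at 14:24 + 190 min = 17:34.
The PCR run starts at 17:34 − 284 min = 12:50.
The digestion step starts at 12:50 + 94 min = 14:24.
But the digestion step is also said to start at 14:54 — a 30-minute conflict.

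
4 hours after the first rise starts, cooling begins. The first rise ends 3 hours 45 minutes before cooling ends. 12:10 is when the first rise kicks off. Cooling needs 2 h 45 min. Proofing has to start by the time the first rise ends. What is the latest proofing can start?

Cooling starts at 12:10 + 240 min = 16:10.
Cooling ends at 16:10 + 165 min = 18:55.
The first rise ends at 18:55 − 225 min = 15:10.
Proofing is bounded by the first rise, so the latest it can start is 15:10.

15:10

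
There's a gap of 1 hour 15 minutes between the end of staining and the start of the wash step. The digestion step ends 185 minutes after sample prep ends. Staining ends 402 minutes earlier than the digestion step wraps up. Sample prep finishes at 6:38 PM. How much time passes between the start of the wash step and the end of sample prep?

The digestion step ends at 6:38 PM + 185 min = 9:43 PM.
Staining ends at 9:43 PM − 402 min = 3:01 PM.
The wash step starts at 3:01 PM + 75 min = 4:16 PM.
From 4:16 PM to 6:38 PM is 142 minutes.

142 minutes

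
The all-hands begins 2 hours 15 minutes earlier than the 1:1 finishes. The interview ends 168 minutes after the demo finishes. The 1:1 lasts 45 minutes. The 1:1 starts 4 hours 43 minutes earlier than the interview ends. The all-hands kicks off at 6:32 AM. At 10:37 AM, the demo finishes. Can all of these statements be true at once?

The interview ends at 10:37 AM + 168 min = 1:25 PM.
The 1:1 starts at 1:25 PM − 283 min = 8:42 AM.
The 1:1 ends at 8:42 AM + 45 min = 9:27 AM.
The all-hands starts at 9:27 AM − 135 min = 7:12 AM.
But the all-hands is also said to start at 6:32 AM — a 40-minute conflict.

No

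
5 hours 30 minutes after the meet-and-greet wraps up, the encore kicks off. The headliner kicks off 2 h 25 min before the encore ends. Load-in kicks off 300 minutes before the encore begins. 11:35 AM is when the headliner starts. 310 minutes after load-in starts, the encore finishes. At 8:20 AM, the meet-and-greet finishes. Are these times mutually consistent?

Yes

The encore starts at 8:20 AM + 330 min = 1:50 PM.
Load-in starts at 1:50 PM − 300 min = 8:50 AM.
The encore ends at 8:50 AM + 310 min = 2:00 PM.
The headliner starts at 2:00 PM − 145 min = 11:35 AM.
That matches the stated 11:35 AM, so the schedule is consistent.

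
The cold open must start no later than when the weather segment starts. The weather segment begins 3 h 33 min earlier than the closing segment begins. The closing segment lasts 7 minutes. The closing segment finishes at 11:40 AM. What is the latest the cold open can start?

The closing segment starts at 11:40 AM − 7 min = 11:33 AM.
The weather segment starts at 11:33 AM − 213 min = 8:00 AM.
The cold open is bounded by the weather segment, so the latest it can start is 8:00 AM.

8:00 AM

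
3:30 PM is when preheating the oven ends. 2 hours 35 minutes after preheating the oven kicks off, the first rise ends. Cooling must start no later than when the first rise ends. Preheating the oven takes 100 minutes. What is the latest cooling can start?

Preheating the oven starts at 3:30 PM − 100 min = 1:50 PM.
The first rise ends at 1:50 PM + 155 min = 4:25 PM.
Cooling is bounded by the first rise, so the latest it can start is 4:25 PM.

4:25 PM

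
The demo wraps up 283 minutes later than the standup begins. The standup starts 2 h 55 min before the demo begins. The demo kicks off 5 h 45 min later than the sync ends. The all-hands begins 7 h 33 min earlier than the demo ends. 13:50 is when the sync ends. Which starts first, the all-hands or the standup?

the all-hands

The demo starts at 13:50 + 345 min = 19:35.
The standup starts at 19:35 − 175 min = 16:40.
The demo ends at 16:40 + 283 min = 21:23.
The all-hands starts at 21:23 − 453 min = 13:50.
The all-hands starts at 13:50 and the standup starts at 16:40, so the all-hands is first.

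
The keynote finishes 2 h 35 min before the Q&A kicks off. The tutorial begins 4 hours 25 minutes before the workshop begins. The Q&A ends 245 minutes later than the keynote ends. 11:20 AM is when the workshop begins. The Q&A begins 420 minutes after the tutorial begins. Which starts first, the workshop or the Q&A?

the workshop

The tutorial starts at 11:20 AM − 265 min = 6:55 AM.
The Q&A starts at 6:55 AM + 420 min = 1:55 PM.
The workshop starts at 11:20 AM and the Q&A starts at 1:55 PM, so the workshop is first.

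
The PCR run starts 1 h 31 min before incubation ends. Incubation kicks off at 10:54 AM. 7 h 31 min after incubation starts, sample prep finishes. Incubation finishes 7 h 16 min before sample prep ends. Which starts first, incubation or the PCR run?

Sample prep ends at 10:54 AM + 451 min = 6:25 PM.
Incubation ends at 6:25 PM − 436 min = 11:09 AM.
The PCR run starts at 11:09 AM − 91 min = 9:38 AM.
Incubation starts at 10:54 AM and the PCR run starts at 9:38 AM, so the PCR run is first.

the PCR run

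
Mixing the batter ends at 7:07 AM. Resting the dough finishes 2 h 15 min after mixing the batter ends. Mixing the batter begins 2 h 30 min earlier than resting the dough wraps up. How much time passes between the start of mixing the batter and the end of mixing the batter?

15 minutes

Resting the dough ends at 7:07 AM + 135 min = 9:22 AM.
Mixing the batter starts at 9:22 AM − 150 min = 6:52 AM.
From 6:52 AM to 7:07 AM is 15 minutes.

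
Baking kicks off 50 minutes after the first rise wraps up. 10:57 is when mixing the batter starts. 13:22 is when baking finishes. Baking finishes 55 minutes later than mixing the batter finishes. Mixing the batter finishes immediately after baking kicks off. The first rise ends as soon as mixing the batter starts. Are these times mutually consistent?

The first rise ends at 10:57.
Baking starts at 10:57 + 50 min = 11:47.
So mixing the batter ends at 11:47.
Baking ends at 11:47 + 55 min = 12:42.
But baking is also said to end at 13:22 — a 40-minute conflict.

No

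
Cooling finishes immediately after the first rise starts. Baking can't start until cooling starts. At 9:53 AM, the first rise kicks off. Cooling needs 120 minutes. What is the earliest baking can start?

7:53 AM

Cooling ends at 9:53 AM.
Cooling starts at 9:53 AM − 120 min = 7:53 AM.
Baking is bounded by cooling, so the earliest it can start is 7:53 AM.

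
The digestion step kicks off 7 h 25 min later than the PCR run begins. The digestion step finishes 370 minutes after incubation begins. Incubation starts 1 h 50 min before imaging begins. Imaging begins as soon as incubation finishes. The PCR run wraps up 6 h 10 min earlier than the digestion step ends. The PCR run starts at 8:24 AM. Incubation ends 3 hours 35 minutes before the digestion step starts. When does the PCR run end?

The digestion step starts at 8:24 AM + 445 min = 3:49 PM.
Incubation ends at 3:49 PM − 215 min = 12:14 PM.
So imaging starts at 12:14 PM.
Incubation starts at 12:14 PM − 110 min = 10:24 AM.
The digestion step ends at 10:24 AM + 370 min = 4:34 PM.
The PCR run ends at 4:34 PM − 370 min = 10:24 AM.

10:24 AM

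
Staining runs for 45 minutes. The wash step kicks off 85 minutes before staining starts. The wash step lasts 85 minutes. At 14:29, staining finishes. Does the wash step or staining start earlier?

Staining starts at 14:29 − 45 min = 13:44.
The wash step starts at 13:44 − 85 min = 12:19.
The wash step starts at 12:19 and staining starts at 13:44, so the wash step is first.

the wash step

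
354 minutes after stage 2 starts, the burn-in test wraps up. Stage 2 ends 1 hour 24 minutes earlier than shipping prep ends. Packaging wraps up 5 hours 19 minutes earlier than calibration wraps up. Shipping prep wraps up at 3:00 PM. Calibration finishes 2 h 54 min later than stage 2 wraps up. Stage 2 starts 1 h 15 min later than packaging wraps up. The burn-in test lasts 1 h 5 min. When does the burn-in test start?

5:15 PM

Stage 2 ends at 3:00 PM − 84 min = 1:36 PM.
Calibration ends at 1:36 PM + 174 min = 4:30 PM.
Packaging ends at 4:30 PM − 319 min = 11:11 AM.
Stage 2 starts at 11:11 AM + 75 min = 12:26 PM.
The burn-in test ends at 12:26 PM + 354 min = 6:20 PM.
The burn-in test starts at 6:20 PM − 65 min = 5:15 PM.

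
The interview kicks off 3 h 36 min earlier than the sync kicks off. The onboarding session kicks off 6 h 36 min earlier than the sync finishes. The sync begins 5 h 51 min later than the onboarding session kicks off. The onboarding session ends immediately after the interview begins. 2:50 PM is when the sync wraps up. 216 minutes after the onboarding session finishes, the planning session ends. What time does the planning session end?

2:05 PM

The onboarding session starts at 2:50 PM − 396 min = 8:14 AM.
The sync starts at 8:14 AM + 351 min = 2:05 PM.
The interview starts at 2:05 PM − 216 min = 10:29 AM.
So the onboarding session ends at 10:29 AM.
The planning session ends at 10:29 AM + 216 min = 2:05 PM.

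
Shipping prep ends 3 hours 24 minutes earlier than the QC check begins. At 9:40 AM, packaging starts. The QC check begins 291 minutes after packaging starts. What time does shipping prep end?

The QC check starts at 9:40 AM + 291 min = 2:31 PM.
Shipping prep ends at 2:31 PM − 204 min = 11:07 AM.

11:07 AM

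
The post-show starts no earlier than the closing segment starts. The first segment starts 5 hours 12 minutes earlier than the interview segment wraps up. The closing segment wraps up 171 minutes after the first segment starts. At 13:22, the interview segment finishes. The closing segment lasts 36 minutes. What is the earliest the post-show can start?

The first segment starts at 13:22 − 312 min = 08:10.
The closing segment ends at 08:10 + 171 min = 11:01.
The closing segment starts at 11:01 − 36 min = 10:25.
The post-show is bounded by the closing segment, so the earliest it can start is 10:25.

10:25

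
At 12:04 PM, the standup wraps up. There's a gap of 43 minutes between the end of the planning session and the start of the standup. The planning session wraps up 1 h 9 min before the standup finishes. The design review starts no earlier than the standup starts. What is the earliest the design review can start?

The planning session ends at 12:04 PM − 69 min = 10:55 AM.
The standup starts at 10:55 AM + 43 min = 11:38 AM.
The design review is bounded by the standup, so the earliest it can start is 11:38 AM.

11:38 AM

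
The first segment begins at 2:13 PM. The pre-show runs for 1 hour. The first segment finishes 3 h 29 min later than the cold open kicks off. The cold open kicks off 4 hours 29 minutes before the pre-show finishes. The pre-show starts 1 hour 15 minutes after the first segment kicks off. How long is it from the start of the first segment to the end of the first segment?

1 h 15 min

The pre-show starts at 2:13 PM + 75 min = 3:28 PM.
The pre-show ends at 3:28 PM + 60 min = 4:28 PM.
The cold open starts at 4:28 PM − 269 min = 11:59 AM.
The first segment ends at 11:59 AM + 209 min = 3:28 PM.
From 2:13 PM to 3:28 PM is 1 h 15 min.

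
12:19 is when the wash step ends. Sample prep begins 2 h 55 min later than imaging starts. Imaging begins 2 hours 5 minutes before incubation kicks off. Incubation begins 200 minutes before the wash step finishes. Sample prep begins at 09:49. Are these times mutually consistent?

Yes

Incubation starts at 12:19 − 200 min = 08:59.
Imaging starts at 08:59 − 125 min = 06:54.
Sample prep starts at 06:54 + 175 min = 09:49.
That matches the stated 09:49, so the schedule is consistent.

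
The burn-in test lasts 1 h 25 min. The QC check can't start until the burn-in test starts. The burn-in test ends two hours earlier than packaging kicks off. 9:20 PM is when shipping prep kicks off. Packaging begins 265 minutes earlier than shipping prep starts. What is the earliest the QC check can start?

1:30 PM

Packaging starts at 9:20 PM − 265 min = 4:55 PM.
The burn-in test ends at 4:55 PM − 120 min = 2:55 PM.
The burn-in test starts at 2:55 PM − 85 min = 1:30 PM.
The QC check is bounded by the burn-in test, so the earliest it can start is 1:30 PM.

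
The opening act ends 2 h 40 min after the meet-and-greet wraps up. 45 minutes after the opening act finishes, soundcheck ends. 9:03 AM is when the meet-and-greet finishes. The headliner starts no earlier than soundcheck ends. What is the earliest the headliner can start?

12:28 PM

The opening act ends at 9:03 AM + 160 min = 11:43 AM.
Soundcheck ends at 11:43 AM + 45 min = 12:28 PM.
The headliner is bounded by soundcheck, so the earliest it can start is 12:28 PM.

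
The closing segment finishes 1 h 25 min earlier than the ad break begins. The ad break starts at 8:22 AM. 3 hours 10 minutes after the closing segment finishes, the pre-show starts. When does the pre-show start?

The closing segment ends at 8:22 AM − 85 min = 6:57 AM.
The pre-show starts at 6:57 AM + 190 min = 10:07 AM.

10:07 AM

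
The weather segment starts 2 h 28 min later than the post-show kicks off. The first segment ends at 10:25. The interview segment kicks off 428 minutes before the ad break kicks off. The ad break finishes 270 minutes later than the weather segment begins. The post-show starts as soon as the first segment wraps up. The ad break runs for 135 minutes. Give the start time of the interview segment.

The post-show starts at 10:25.
The weather segment starts at 10:25 + 148 min = 12:53.
The ad break ends at 12:53 + 270 min = 17:23.
The ad break starts at 17:23 − 135 min = 15:08.
The interview segment starts at 15:08 − 428 min = 08:00.

08:00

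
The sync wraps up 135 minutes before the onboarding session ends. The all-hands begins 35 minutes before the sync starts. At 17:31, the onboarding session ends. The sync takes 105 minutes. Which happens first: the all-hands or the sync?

The sync ends at 17:31 − 135 min = 15:16.
The sync starts at 15:16 − 105 min = 13:31.
The all-hands starts at 13:31 − 35 min = 12:56.
The all-hands starts at 12:56 and the sync starts at 13:31, so the all-hands is first.

the all-hands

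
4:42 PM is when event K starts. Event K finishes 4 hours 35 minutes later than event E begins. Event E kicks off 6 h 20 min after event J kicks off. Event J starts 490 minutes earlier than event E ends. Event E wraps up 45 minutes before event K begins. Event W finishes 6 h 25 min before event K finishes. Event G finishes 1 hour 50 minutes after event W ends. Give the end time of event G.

Event E ends at 4:42 PM − 45 min = 3:57 PM.
Event J starts at 3:57 PM − 490 min = 7:47 AM.
Event E starts at 7:47 AM + 380 min = 2:07 PM.
Event K ends at 2:07 PM + 275 min = 6:42 PM.
Event W ends at 6:42 PM − 385 min = 12:17 PM.
Event G ends at 12:17 PM + 110 min = 2:07 PM.

2:07 PM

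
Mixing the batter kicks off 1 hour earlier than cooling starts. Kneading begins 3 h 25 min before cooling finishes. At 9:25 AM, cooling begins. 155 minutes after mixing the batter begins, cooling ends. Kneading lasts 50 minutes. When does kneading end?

Mixing the batter starts at 9:25 AM − 60 min = 8:25 AM.
Cooling ends at 8:25 AM + 155 min = 11:00 AM.
Kneading starts at 11:00 AM − 205 min = 7:35 AM.
Kneading ends at 7:35 AM + 50 min = 8:25 AM.

8:25 AM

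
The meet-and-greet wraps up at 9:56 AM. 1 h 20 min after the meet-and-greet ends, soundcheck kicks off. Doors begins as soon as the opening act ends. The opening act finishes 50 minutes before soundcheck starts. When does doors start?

Soundcheck starts at 9:56 AM + 80 min = 11:16 AM.
The opening act ends at 11:16 AM − 50 min = 10:26 AM.
So doors starts at 10:26 AM.

10:26 AM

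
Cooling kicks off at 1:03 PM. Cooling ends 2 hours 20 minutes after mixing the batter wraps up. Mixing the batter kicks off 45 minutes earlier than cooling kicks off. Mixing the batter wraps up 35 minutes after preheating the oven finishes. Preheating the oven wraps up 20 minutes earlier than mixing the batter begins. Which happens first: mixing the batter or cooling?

Mixing the batter starts at 1:03 PM − 45 min = 12:18 PM.
Mixing the batter starts at 12:18 PM and cooling starts at 1:03 PM, so mixing the batter is first.

mixing the batter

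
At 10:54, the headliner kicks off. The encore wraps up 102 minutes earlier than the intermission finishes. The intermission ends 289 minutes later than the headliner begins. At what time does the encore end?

The intermission ends at 10:54 + 289 min = 15:43.
The encore ends at 15:43 − 102 min = 14:01.

14:01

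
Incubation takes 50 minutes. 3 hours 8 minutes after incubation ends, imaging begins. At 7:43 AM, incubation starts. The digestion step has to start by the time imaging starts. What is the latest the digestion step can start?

Incubation ends at 7:43 AM + 50 min = 8:33 AM.
Imaging starts at 8:33 AM + 188 min = 11:41 AM.
The digestion step is bounded by imaging, so the latest it can start is 11:41 AM.

11:41 AM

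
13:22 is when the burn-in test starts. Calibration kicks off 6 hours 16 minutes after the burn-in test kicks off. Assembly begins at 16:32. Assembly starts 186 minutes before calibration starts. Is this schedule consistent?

Calibration starts at 13:22 + 376 min = 19:38.
Assembly starts at 19:38 − 186 min = 16:32.
That matches the stated 16:32, so the schedule is consistent.

Yes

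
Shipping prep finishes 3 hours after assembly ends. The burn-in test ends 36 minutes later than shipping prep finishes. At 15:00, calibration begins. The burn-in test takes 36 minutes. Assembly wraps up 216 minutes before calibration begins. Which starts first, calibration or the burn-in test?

Assembly ends at 15:00 − 216 min = 11:24.
Shipping prep ends at 11:24 + 180 min = 14:24.
The burn-in test ends at 14:24 + 36 min = 15:00.
The burn-in test starts at 15:00 − 36 min = 14:24.
Calibration starts at 15:00 and the burn-in test starts at 14:24, so the burn-in test is first.

the burn-in test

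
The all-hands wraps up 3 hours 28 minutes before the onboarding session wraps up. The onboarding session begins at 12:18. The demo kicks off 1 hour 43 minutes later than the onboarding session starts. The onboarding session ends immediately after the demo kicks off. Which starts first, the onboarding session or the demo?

the onboarding session

The demo starts at 12:18 + 103 min = 14:01.
The onboarding session starts at 12:18 and the demo starts at 14:01, so the onboarding session is first.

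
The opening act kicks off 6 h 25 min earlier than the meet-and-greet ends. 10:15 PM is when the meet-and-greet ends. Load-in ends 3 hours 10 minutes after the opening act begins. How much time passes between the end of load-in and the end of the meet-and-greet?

3 hours 15 minutes

The opening act starts at 10:15 PM − 385 min = 3:50 PM.
Load-in ends at 3:50 PM + 190 min = 7:00 PM.
From 7:00 PM to 10:15 PM is 3 hours 15 minutes.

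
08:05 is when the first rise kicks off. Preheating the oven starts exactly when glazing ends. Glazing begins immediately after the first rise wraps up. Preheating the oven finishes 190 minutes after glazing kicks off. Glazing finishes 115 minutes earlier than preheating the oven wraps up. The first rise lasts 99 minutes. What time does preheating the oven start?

The first rise ends at 08:05 + 99 min = 09:44.
So glazing starts at 09:44.
Preheating the oven ends at 09:44 + 190 min = 12:54.
Glazing ends at 12:54 − 115 min = 10:59.
So preheating the oven starts at 10:59.

10:59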